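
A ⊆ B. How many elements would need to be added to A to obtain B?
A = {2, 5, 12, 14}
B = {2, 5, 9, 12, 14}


Set A = {2, 5, 12, 14}, |A| = 4
Set B = {2, 5, 9, 12, 14}, |B| = 5
Since A ⊆ B: B \ A = {9}
|B| - |A| = 5 - 4 = 1

1


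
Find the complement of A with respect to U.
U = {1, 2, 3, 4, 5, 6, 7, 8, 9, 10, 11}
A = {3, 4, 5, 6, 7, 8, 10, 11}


Universal set U = {1, 2, 3, 4, 5, 6, 7, 8, 9, 10, 11}
Set A = {3, 4, 5, 6, 7, 8, 10, 11}
A' = U \ A = elements in U but not in A
Checking each element of U:
1 (not in A, include), 2 (not in A, include), 3 (in A, exclude), 4 (in A, exclude), 5 (in A, exclude), 6 (in A, exclude), 7 (in A, exclude), 8 (in A, exclude), 9 (not in A, include), 10 (in A, exclude), 11 (in A, exclude)
A' = {1, 2, 9}

{1, 2, 9}


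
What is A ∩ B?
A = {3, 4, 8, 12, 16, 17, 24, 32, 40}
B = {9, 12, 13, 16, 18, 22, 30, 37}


Set A = {3, 4, 8, 12, 16, 17, 24, 32, 40}
Set B = {9, 12, 13, 16, 18, 22, 30, 37}
A ∩ B includes only elements in both sets.
Check each element of A against B:
3 ✗, 4 ✗, 8 ✗, 12 ✓, 16 ✓, 17 ✗, 24 ✗, 32 ✗, 40 ✗
A ∩ B = {12, 16}

{12, 16}


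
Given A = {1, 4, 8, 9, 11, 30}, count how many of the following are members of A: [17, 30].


Set A = {1, 4, 8, 9, 11, 30}
Candidates: [17, 30]
Check each candidate:
17 ∉ A, 30 ∈ A
Count of candidates in A: 1

1


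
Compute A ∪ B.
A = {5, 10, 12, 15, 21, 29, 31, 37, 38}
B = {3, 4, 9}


Set A = {5, 10, 12, 15, 21, 29, 31, 37, 38}
Set B = {3, 4, 9}
A ∪ B includes all elements in either set.
Elements from A: {5, 10, 12, 15, 21, 29, 31, 37, 38}
Elements from B not already included: {3, 4, 9}
A ∪ B = {3, 4, 5, 9, 10, 12, 15, 21, 29, 31, 37, 38}

{3, 4, 5, 9, 10, 12, 15, 21, 29, 31, 37, 38}


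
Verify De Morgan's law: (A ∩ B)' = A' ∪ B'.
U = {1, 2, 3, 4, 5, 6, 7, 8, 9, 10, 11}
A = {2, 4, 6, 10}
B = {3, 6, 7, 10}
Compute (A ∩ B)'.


U = {1, 2, 3, 4, 5, 6, 7, 8, 9, 10, 11}
A = {2, 4, 6, 10}, B = {3, 6, 7, 10}
A ∩ B = {6, 10}
(A ∩ B)' = U \ (A ∩ B) = {1, 2, 3, 4, 5, 7, 8, 9, 11}
Verification via A' ∪ B': A' = {1, 3, 5, 7, 8, 9, 11}, B' = {1, 2, 4, 5, 8, 9, 11}
A' ∪ B' = {1, 2, 3, 4, 5, 7, 8, 9, 11} ✓

{1, 2, 3, 4, 5, 7, 8, 9, 11}


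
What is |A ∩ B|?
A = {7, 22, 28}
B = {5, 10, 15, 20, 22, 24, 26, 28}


Set A = {7, 22, 28}
Set B = {5, 10, 15, 20, 22, 24, 26, 28}
A ∩ B = {22, 28}
|A ∩ B| = 2

2


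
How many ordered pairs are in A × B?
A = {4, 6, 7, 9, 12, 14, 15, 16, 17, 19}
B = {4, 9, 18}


Set A = {4, 6, 7, 9, 12, 14, 15, 16, 17, 19} has 10 elements.
Set B = {4, 9, 18} has 3 elements.
|A × B| = |A| × |B| = 10 × 3 = 30

30


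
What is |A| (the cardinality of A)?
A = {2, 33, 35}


Set A = {2, 33, 35}
Listing elements: 2, 33, 35
Counting: 3 elements
|A| = 3

3


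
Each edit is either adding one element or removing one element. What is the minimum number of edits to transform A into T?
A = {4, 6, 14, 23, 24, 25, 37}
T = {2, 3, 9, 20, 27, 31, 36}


Set A = {4, 6, 14, 23, 24, 25, 37}
Set T = {2, 3, 9, 20, 27, 31, 36}
Elements to remove from A (in A, not in T): {4, 6, 14, 23, 24, 25, 37} → 7 removals
Elements to add to A (in T, not in A): {2, 3, 9, 20, 27, 31, 36} → 7 additions
Total edits = 7 + 7 = 14

14


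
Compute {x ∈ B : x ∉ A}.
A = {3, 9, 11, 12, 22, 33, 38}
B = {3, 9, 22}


Set A = {3, 9, 11, 12, 22, 33, 38}
Set B = {3, 9, 22}
Check each element of B against A:
3 ∈ A, 9 ∈ A, 22 ∈ A
Elements of B not in A: {}

{}


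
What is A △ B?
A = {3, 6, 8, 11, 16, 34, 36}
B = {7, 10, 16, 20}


Set A = {3, 6, 8, 11, 16, 34, 36}
Set B = {7, 10, 16, 20}
A △ B = (A \ B) ∪ (B \ A)
Elements in A but not B: {3, 6, 8, 11, 34, 36}
Elements in B but not A: {7, 10, 20}
A △ B = {3, 6, 7, 8, 10, 11, 20, 34, 36}

{3, 6, 7, 8, 10, 11, 20, 34, 36}


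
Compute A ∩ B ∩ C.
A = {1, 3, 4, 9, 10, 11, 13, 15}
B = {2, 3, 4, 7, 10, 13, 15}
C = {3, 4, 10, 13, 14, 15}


Set A = {1, 3, 4, 9, 10, 11, 13, 15}
Set B = {2, 3, 4, 7, 10, 13, 15}
Set C = {3, 4, 10, 13, 14, 15}
First, A ∩ B = {3, 4, 10, 13, 15}
Then, (A ∩ B) ∩ C = {3, 4, 10, 13, 15}

{3, 4, 10, 13, 15}


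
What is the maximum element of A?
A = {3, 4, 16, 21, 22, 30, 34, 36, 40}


Set A = {3, 4, 16, 21, 22, 30, 34, 36, 40}
Elements in ascending order: 3, 4, 16, 21, 22, 30, 34, 36, 40
The largest element is 40.

40


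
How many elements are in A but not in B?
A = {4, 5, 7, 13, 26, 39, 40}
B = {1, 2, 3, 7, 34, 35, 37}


Set A = {4, 5, 7, 13, 26, 39, 40}
Set B = {1, 2, 3, 7, 34, 35, 37}
A \ B = {4, 5, 13, 26, 39, 40}
|A \ B| = 6

6


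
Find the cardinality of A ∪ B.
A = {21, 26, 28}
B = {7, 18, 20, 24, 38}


Set A = {21, 26, 28}, |A| = 3
Set B = {7, 18, 20, 24, 38}, |B| = 5
A ∩ B = {}, |A ∩ B| = 0
|A ∪ B| = |A| + |B| - |A ∩ B| = 3 + 5 - 0 = 8

8


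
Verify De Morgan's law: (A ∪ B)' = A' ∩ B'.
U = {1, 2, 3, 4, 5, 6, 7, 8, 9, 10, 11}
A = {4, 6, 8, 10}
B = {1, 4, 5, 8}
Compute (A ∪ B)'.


U = {1, 2, 3, 4, 5, 6, 7, 8, 9, 10, 11}
A = {4, 6, 8, 10}, B = {1, 4, 5, 8}
A ∪ B = {1, 4, 5, 6, 8, 10}
(A ∪ B)' = U \ (A ∪ B) = {2, 3, 7, 9, 11}
Verification via A' ∩ B': A' = {1, 2, 3, 5, 7, 9, 11}, B' = {2, 3, 6, 7, 9, 10, 11}
A' ∩ B' = {2, 3, 7, 9, 11} ✓

{2, 3, 7, 9, 11}


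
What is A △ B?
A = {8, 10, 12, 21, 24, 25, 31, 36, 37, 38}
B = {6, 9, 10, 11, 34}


Set A = {8, 10, 12, 21, 24, 25, 31, 36, 37, 38}
Set B = {6, 9, 10, 11, 34}
A △ B = (A \ B) ∪ (B \ A)
Elements in A but not B: {8, 12, 21, 24, 25, 31, 36, 37, 38}
Elements in B but not A: {6, 9, 11, 34}
A △ B = {6, 8, 9, 11, 12, 21, 24, 25, 31, 34, 36, 37, 38}

{6, 8, 9, 11, 12, 21, 24, 25, 31, 34, 36, 37, 38}


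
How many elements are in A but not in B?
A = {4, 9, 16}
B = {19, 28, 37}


Set A = {4, 9, 16}
Set B = {19, 28, 37}
A \ B = {4, 9, 16}
|A \ B| = 3

3


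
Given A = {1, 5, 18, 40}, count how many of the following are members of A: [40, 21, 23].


Set A = {1, 5, 18, 40}
Candidates: [40, 21, 23]
Check each candidate:
40 ∈ A, 21 ∉ A, 23 ∉ A
Count of candidates in A: 1

1


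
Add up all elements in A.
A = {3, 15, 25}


Set A = {3, 15, 25}
Sum = 3 + 15 + 25 = 43

43


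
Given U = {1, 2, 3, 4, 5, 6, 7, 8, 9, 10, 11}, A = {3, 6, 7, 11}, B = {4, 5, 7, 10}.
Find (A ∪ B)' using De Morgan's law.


U = {1, 2, 3, 4, 5, 6, 7, 8, 9, 10, 11}
A = {3, 6, 7, 11}, B = {4, 5, 7, 10}
A ∪ B = {3, 4, 5, 6, 7, 10, 11}
(A ∪ B)' = U \ (A ∪ B) = {1, 2, 8, 9}
Verification via A' ∩ B': A' = {1, 2, 4, 5, 8, 9, 10}, B' = {1, 2, 3, 6, 8, 9, 11}
A' ∩ B' = {1, 2, 8, 9} ✓

{1, 2, 8, 9}


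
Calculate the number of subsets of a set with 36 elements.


The set has 36 elements.
The power set contains all possible subsets.
|P(A)| = 2^|A| = 2^36 = 68719476736

68719476736


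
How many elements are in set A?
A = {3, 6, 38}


Set A = {3, 6, 38}
Listing elements: 3, 6, 38
Counting: 3 elements
|A| = 3

3


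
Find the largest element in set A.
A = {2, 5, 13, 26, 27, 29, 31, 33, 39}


Set A = {2, 5, 13, 26, 27, 29, 31, 33, 39}
Elements in ascending order: 2, 5, 13, 26, 27, 29, 31, 33, 39
The largest element is 39.

39


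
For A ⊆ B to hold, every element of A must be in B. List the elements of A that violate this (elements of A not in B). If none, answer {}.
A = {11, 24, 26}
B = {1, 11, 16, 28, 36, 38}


Set A = {11, 24, 26}
Set B = {1, 11, 16, 28, 36, 38}
Check each element of A against B:
11 ∈ B, 24 ∉ B (include), 26 ∉ B (include)
Elements of A not in B: {24, 26}

{24, 26}


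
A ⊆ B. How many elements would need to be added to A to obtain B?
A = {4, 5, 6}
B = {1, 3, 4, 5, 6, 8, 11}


Set A = {4, 5, 6}, |A| = 3
Set B = {1, 3, 4, 5, 6, 8, 11}, |B| = 7
Since A ⊆ B: B \ A = {1, 3, 8, 11}
|B| - |A| = 7 - 3 = 4

4


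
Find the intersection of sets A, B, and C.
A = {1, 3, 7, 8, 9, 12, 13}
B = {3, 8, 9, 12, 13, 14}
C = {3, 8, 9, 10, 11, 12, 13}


Set A = {1, 3, 7, 8, 9, 12, 13}
Set B = {3, 8, 9, 12, 13, 14}
Set C = {3, 8, 9, 10, 11, 12, 13}
First, A ∩ B = {3, 8, 9, 12, 13}
Then, (A ∩ B) ∩ C = {3, 8, 9, 12, 13}

{3, 8, 9, 12, 13}


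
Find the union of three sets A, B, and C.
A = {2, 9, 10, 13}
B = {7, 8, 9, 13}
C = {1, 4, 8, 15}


Set A = {2, 9, 10, 13}
Set B = {7, 8, 9, 13}
Set C = {1, 4, 8, 15}
First, A ∪ B = {2, 7, 8, 9, 10, 13}
Then, (A ∪ B) ∪ C = {1, 2, 4, 7, 8, 9, 10, 13, 15}

{1, 2, 4, 7, 8, 9, 10, 13, 15}


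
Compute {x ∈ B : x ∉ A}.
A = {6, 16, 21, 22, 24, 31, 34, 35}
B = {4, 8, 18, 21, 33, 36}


Set A = {6, 16, 21, 22, 24, 31, 34, 35}
Set B = {4, 8, 18, 21, 33, 36}
Check each element of B against A:
4 ∉ A (include), 8 ∉ A (include), 18 ∉ A (include), 21 ∈ A, 33 ∉ A (include), 36 ∉ A (include)
Elements of B not in A: {4, 8, 18, 33, 36}

{4, 8, 18, 33, 36}


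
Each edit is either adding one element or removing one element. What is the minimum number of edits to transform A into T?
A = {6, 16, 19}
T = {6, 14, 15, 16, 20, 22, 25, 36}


Set A = {6, 16, 19}
Set T = {6, 14, 15, 16, 20, 22, 25, 36}
Elements to remove from A (in A, not in T): {19} → 1 removals
Elements to add to A (in T, not in A): {14, 15, 20, 22, 25, 36} → 6 additions
Total edits = 1 + 6 = 7

7


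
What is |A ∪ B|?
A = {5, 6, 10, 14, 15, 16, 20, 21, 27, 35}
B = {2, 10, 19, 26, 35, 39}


Set A = {5, 6, 10, 14, 15, 16, 20, 21, 27, 35}, |A| = 10
Set B = {2, 10, 19, 26, 35, 39}, |B| = 6
A ∩ B = {10, 35}, |A ∩ B| = 2
|A ∪ B| = |A| + |B| - |A ∩ B| = 10 + 6 - 2 = 14

14


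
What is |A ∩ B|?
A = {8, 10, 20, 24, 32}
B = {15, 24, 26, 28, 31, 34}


Set A = {8, 10, 20, 24, 32}
Set B = {15, 24, 26, 28, 31, 34}
A ∩ B = {24}
|A ∩ B| = 1

1


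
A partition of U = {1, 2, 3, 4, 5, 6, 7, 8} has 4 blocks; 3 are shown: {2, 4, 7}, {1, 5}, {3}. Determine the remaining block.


U = {1, 2, 3, 4, 5, 6, 7, 8}
Shown blocks: {2, 4, 7}, {1, 5}, {3}
A partition's blocks are pairwise disjoint and cover U, so the missing block = U \ (union of shown blocks).
Union of shown blocks: {1, 2, 3, 4, 5, 7}
Missing block = U \ (union) = {6, 8}

{6, 8}


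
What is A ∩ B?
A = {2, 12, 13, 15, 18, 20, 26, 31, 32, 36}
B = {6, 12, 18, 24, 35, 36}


Set A = {2, 12, 13, 15, 18, 20, 26, 31, 32, 36}
Set B = {6, 12, 18, 24, 35, 36}
A ∩ B includes only elements in both sets.
Check each element of A against B:
2 ✗, 12 ✓, 13 ✗, 15 ✗, 18 ✓, 20 ✗, 26 ✗, 31 ✗, 32 ✗, 36 ✓
A ∩ B = {12, 18, 36}

{12, 18, 36}


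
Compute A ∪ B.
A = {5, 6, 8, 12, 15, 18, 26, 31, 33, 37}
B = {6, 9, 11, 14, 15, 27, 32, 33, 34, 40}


Set A = {5, 6, 8, 12, 15, 18, 26, 31, 33, 37}
Set B = {6, 9, 11, 14, 15, 27, 32, 33, 34, 40}
A ∪ B includes all elements in either set.
Elements from A: {5, 6, 8, 12, 15, 18, 26, 31, 33, 37}
Elements from B not already included: {9, 11, 14, 27, 32, 34, 40}
A ∪ B = {5, 6, 8, 9, 11, 12, 14, 15, 18, 26, 27, 31, 32, 33, 34, 37, 40}

{5, 6, 8, 9, 11, 12, 14, 15, 18, 26, 27, 31, 32, 33, 34, 37, 40}


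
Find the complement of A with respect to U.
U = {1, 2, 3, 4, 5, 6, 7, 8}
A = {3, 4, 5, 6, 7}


Universal set U = {1, 2, 3, 4, 5, 6, 7, 8}
Set A = {3, 4, 5, 6, 7}
A' = U \ A = elements in U but not in A
Checking each element of U:
1 (not in A, include), 2 (not in A, include), 3 (in A, exclude), 4 (in A, exclude), 5 (in A, exclude), 6 (in A, exclude), 7 (in A, exclude), 8 (not in A, include)
A' = {1, 2, 8}

{1, 2, 8}


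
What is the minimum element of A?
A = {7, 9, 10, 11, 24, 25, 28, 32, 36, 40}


Set A = {7, 9, 10, 11, 24, 25, 28, 32, 36, 40}
Elements in ascending order: 7, 9, 10, 11, 24, 25, 28, 32, 36, 40
The smallest element is 7.

7


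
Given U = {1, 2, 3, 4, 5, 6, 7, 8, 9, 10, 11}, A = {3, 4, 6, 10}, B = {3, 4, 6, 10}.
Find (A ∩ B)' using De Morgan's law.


U = {1, 2, 3, 4, 5, 6, 7, 8, 9, 10, 11}
A = {3, 4, 6, 10}, B = {3, 4, 6, 10}
A ∩ B = {3, 4, 6, 10}
(A ∩ B)' = U \ (A ∩ B) = {1, 2, 5, 7, 8, 9, 11}
Verification via A' ∪ B': A' = {1, 2, 5, 7, 8, 9, 11}, B' = {1, 2, 5, 7, 8, 9, 11}
A' ∪ B' = {1, 2, 5, 7, 8, 9, 11} ✓

{1, 2, 5, 7, 8, 9, 11}


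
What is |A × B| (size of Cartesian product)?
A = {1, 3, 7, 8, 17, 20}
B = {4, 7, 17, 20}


Set A = {1, 3, 7, 8, 17, 20} has 6 elements.
Set B = {4, 7, 17, 20} has 4 elements.
|A × B| = |A| × |B| = 6 × 4 = 24

24


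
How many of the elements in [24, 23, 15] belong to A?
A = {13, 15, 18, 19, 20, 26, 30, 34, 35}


Set A = {13, 15, 18, 19, 20, 26, 30, 34, 35}
Candidates: [24, 23, 15]
Check each candidate:
24 ∉ A, 23 ∉ A, 15 ∈ A
Count of candidates in A: 1

1


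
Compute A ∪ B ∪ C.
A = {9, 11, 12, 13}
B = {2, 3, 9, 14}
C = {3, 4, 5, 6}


Set A = {9, 11, 12, 13}
Set B = {2, 3, 9, 14}
Set C = {3, 4, 5, 6}
First, A ∪ B = {2, 3, 9, 11, 12, 13, 14}
Then, (A ∪ B) ∪ C = {2, 3, 4, 5, 6, 9, 11, 12, 13, 14}

{2, 3, 4, 5, 6, 9, 11, 12, 13, 14}


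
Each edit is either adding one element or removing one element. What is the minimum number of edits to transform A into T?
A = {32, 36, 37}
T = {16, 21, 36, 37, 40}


Set A = {32, 36, 37}
Set T = {16, 21, 36, 37, 40}
Elements to remove from A (in A, not in T): {32} → 1 removals
Elements to add to A (in T, not in A): {16, 21, 40} → 3 additions
Total edits = 1 + 3 = 4

4


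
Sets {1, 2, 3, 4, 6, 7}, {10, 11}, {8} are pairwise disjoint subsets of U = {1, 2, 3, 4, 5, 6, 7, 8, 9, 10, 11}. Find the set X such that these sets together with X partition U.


U = {1, 2, 3, 4, 5, 6, 7, 8, 9, 10, 11}
Shown blocks: {1, 2, 3, 4, 6, 7}, {10, 11}, {8}
A partition's blocks are pairwise disjoint and cover U, so the missing block = U \ (union of shown blocks).
Union of shown blocks: {1, 2, 3, 4, 6, 7, 8, 10, 11}
Missing block = U \ (union) = {5, 9}

{5, 9}


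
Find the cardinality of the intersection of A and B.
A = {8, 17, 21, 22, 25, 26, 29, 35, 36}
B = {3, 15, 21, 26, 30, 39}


Set A = {8, 17, 21, 22, 25, 26, 29, 35, 36}
Set B = {3, 15, 21, 26, 30, 39}
A ∩ B = {21, 26}
|A ∩ B| = 2

2


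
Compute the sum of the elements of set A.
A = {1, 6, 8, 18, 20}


Set A = {1, 6, 8, 18, 20}
Sum = 1 + 6 + 8 + 18 + 20 = 53

53


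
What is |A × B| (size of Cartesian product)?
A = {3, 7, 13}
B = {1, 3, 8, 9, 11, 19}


Set A = {3, 7, 13} has 3 elements.
Set B = {1, 3, 8, 9, 11, 19} has 6 elements.
|A × B| = |A| × |B| = 3 × 6 = 18

18


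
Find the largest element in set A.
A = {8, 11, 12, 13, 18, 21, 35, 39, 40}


Set A = {8, 11, 12, 13, 18, 21, 35, 39, 40}
Elements in ascending order: 8, 11, 12, 13, 18, 21, 35, 39, 40
The largest element is 40.

40


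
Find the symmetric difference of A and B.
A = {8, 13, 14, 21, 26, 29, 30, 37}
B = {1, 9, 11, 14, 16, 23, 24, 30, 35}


Set A = {8, 13, 14, 21, 26, 29, 30, 37}
Set B = {1, 9, 11, 14, 16, 23, 24, 30, 35}
A △ B = (A \ B) ∪ (B \ A)
Elements in A but not B: {8, 13, 21, 26, 29, 37}
Elements in B but not A: {1, 9, 11, 16, 23, 24, 35}
A △ B = {1, 8, 9, 11, 13, 16, 21, 23, 24, 26, 29, 35, 37}

{1, 8, 9, 11, 13, 16, 21, 23, 24, 26, 29, 35, 37}


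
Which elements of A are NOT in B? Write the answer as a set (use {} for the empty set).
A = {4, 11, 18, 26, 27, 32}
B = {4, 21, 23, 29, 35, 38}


Set A = {4, 11, 18, 26, 27, 32}
Set B = {4, 21, 23, 29, 35, 38}
Check each element of A against B:
4 ∈ B, 11 ∉ B (include), 18 ∉ B (include), 26 ∉ B (include), 27 ∉ B (include), 32 ∉ B (include)
Elements of A not in B: {11, 18, 26, 27, 32}

{11, 18, 26, 27, 32}


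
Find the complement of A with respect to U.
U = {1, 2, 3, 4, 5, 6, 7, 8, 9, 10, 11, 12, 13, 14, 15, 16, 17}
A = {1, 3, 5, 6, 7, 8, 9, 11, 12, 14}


Universal set U = {1, 2, 3, 4, 5, 6, 7, 8, 9, 10, 11, 12, 13, 14, 15, 16, 17}
Set A = {1, 3, 5, 6, 7, 8, 9, 11, 12, 14}
A' = U \ A = elements in U but not in A
Checking each element of U:
1 (in A, exclude), 2 (not in A, include), 3 (in A, exclude), 4 (not in A, include), 5 (in A, exclude), 6 (in A, exclude), 7 (in A, exclude), 8 (in A, exclude), 9 (in A, exclude), 10 (not in A, include), 11 (in A, exclude), 12 (in A, exclude), 13 (not in A, include), 14 (in A, exclude), 15 (not in A, include), 16 (not in A, include), 17 (not in A, include)
A' = {2, 4, 10, 13, 15, 16, 17}

{2, 4, 10, 13, 15, 16, 17}


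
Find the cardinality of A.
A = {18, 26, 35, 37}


Set A = {18, 26, 35, 37}
Listing elements: 18, 26, 35, 37
Counting: 4 elements
|A| = 4

4


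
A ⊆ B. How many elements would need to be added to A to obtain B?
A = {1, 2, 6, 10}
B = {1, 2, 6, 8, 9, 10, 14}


Set A = {1, 2, 6, 10}, |A| = 4
Set B = {1, 2, 6, 8, 9, 10, 14}, |B| = 7
Since A ⊆ B: B \ A = {8, 9, 14}
|B| - |A| = 7 - 4 = 3

3


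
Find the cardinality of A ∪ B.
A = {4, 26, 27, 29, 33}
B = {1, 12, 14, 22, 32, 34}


Set A = {4, 26, 27, 29, 33}, |A| = 5
Set B = {1, 12, 14, 22, 32, 34}, |B| = 6
A ∩ B = {}, |A ∩ B| = 0
|A ∪ B| = |A| + |B| - |A ∩ B| = 5 + 6 - 0 = 11

11


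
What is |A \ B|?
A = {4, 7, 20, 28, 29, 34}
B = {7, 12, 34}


Set A = {4, 7, 20, 28, 29, 34}
Set B = {7, 12, 34}
A \ B = {4, 20, 28, 29}
|A \ B| = 4

4


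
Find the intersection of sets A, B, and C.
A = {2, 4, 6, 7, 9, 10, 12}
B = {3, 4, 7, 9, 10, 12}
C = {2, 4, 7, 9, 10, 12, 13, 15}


Set A = {2, 4, 6, 7, 9, 10, 12}
Set B = {3, 4, 7, 9, 10, 12}
Set C = {2, 4, 7, 9, 10, 12, 13, 15}
First, A ∩ B = {4, 7, 9, 10, 12}
Then, (A ∩ B) ∩ C = {4, 7, 9, 10, 12}

{4, 7, 9, 10, 12}


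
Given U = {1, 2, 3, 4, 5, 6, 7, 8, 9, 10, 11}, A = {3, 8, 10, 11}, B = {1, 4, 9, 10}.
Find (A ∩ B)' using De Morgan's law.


U = {1, 2, 3, 4, 5, 6, 7, 8, 9, 10, 11}
A = {3, 8, 10, 11}, B = {1, 4, 9, 10}
A ∩ B = {10}
(A ∩ B)' = U \ (A ∩ B) = {1, 2, 3, 4, 5, 6, 7, 8, 9, 11}
Verification via A' ∪ B': A' = {1, 2, 4, 5, 6, 7, 9}, B' = {2, 3, 5, 6, 7, 8, 11}
A' ∪ B' = {1, 2, 3, 4, 5, 6, 7, 8, 9, 11} ✓

{1, 2, 3, 4, 5, 6, 7, 8, 9, 11}


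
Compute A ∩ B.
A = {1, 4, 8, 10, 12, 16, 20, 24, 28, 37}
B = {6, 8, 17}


Set A = {1, 4, 8, 10, 12, 16, 20, 24, 28, 37}
Set B = {6, 8, 17}
A ∩ B includes only elements in both sets.
Check each element of A against B:
1 ✗, 4 ✗, 8 ✓, 10 ✗, 12 ✗, 16 ✗, 20 ✗, 24 ✗, 28 ✗, 37 ✗
A ∩ B = {8}

{8}


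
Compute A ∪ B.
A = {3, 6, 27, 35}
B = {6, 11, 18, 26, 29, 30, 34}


Set A = {3, 6, 27, 35}
Set B = {6, 11, 18, 26, 29, 30, 34}
A ∪ B includes all elements in either set.
Elements from A: {3, 6, 27, 35}
Elements from B not already included: {11, 18, 26, 29, 30, 34}
A ∪ B = {3, 6, 11, 18, 26, 27, 29, 30, 34, 35}

{3, 6, 11, 18, 26, 27, 29, 30, 34, 35}


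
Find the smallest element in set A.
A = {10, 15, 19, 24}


Set A = {10, 15, 19, 24}
Elements in ascending order: 10, 15, 19, 24
The smallest element is 10.

10


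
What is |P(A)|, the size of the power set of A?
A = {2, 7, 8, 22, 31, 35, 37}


Set A = {2, 7, 8, 22, 31, 35, 37}
|A| = 7
The power set P(A) contains all subsets of A.
|P(A)| = 2^|A| = 2^7 = 128

128


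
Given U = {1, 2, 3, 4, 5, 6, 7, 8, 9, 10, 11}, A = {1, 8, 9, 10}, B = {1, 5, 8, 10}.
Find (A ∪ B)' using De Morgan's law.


U = {1, 2, 3, 4, 5, 6, 7, 8, 9, 10, 11}
A = {1, 8, 9, 10}, B = {1, 5, 8, 10}
A ∪ B = {1, 5, 8, 9, 10}
(A ∪ B)' = U \ (A ∪ B) = {2, 3, 4, 6, 7, 11}
Verification via A' ∩ B': A' = {2, 3, 4, 5, 6, 7, 11}, B' = {2, 3, 4, 6, 7, 9, 11}
A' ∩ B' = {2, 3, 4, 6, 7, 11} ✓

{2, 3, 4, 6, 7, 11}


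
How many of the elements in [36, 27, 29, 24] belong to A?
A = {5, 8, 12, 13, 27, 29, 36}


Set A = {5, 8, 12, 13, 27, 29, 36}
Candidates: [36, 27, 29, 24]
Check each candidate:
36 ∈ A, 27 ∈ A, 29 ∈ A, 24 ∉ A
Count of candidates in A: 3

3


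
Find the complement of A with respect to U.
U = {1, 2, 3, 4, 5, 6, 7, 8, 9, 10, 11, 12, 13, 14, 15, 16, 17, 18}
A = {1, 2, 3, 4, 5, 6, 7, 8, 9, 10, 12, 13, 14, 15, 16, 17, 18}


Universal set U = {1, 2, 3, 4, 5, 6, 7, 8, 9, 10, 11, 12, 13, 14, 15, 16, 17, 18}
Set A = {1, 2, 3, 4, 5, 6, 7, 8, 9, 10, 12, 13, 14, 15, 16, 17, 18}
A' = U \ A = elements in U but not in A
Checking each element of U:
1 (in A, exclude), 2 (in A, exclude), 3 (in A, exclude), 4 (in A, exclude), 5 (in A, exclude), 6 (in A, exclude), 7 (in A, exclude), 8 (in A, exclude), 9 (in A, exclude), 10 (in A, exclude), 11 (not in A, include), 12 (in A, exclude), 13 (in A, exclude), 14 (in A, exclude), 15 (in A, exclude), 16 (in A, exclude), 17 (in A, exclude), 18 (in A, exclude)
A' = {11}

{11}


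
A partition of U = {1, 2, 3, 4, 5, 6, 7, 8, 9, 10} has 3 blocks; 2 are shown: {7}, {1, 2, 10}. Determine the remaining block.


U = {1, 2, 3, 4, 5, 6, 7, 8, 9, 10}
Shown blocks: {7}, {1, 2, 10}
A partition's blocks are pairwise disjoint and cover U, so the missing block = U \ (union of shown blocks).
Union of shown blocks: {1, 2, 7, 10}
Missing block = U \ (union) = {3, 4, 5, 6, 8, 9}

{3, 4, 5, 6, 8, 9}


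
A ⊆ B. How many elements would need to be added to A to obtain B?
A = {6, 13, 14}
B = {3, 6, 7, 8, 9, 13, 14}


Set A = {6, 13, 14}, |A| = 3
Set B = {3, 6, 7, 8, 9, 13, 14}, |B| = 7
Since A ⊆ B: B \ A = {3, 7, 8, 9}
|B| - |A| = 7 - 3 = 4

4


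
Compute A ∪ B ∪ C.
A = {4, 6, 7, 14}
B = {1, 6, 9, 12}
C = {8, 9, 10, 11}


Set A = {4, 6, 7, 14}
Set B = {1, 6, 9, 12}
Set C = {8, 9, 10, 11}
First, A ∪ B = {1, 4, 6, 7, 9, 12, 14}
Then, (A ∪ B) ∪ C = {1, 4, 6, 7, 8, 9, 10, 11, 12, 14}

{1, 4, 6, 7, 8, 9, 10, 11, 12, 14}


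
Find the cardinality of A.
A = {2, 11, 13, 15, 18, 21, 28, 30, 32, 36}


Set A = {2, 11, 13, 15, 18, 21, 28, 30, 32, 36}
Listing elements: 2, 11, 13, 15, 18, 21, 28, 30, 32, 36
Counting: 10 elements
|A| = 10

10


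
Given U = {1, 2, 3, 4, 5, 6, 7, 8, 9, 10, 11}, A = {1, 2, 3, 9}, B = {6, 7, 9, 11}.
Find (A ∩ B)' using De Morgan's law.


U = {1, 2, 3, 4, 5, 6, 7, 8, 9, 10, 11}
A = {1, 2, 3, 9}, B = {6, 7, 9, 11}
A ∩ B = {9}
(A ∩ B)' = U \ (A ∩ B) = {1, 2, 3, 4, 5, 6, 7, 8, 10, 11}
Verification via A' ∪ B': A' = {4, 5, 6, 7, 8, 10, 11}, B' = {1, 2, 3, 4, 5, 8, 10}
A' ∪ B' = {1, 2, 3, 4, 5, 6, 7, 8, 10, 11} ✓

{1, 2, 3, 4, 5, 6, 7, 8, 10, 11}


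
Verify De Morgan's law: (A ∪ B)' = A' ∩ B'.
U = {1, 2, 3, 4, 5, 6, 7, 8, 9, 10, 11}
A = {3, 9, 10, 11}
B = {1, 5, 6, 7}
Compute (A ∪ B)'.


U = {1, 2, 3, 4, 5, 6, 7, 8, 9, 10, 11}
A = {3, 9, 10, 11}, B = {1, 5, 6, 7}
A ∪ B = {1, 3, 5, 6, 7, 9, 10, 11}
(A ∪ B)' = U \ (A ∪ B) = {2, 4, 8}
Verification via A' ∩ B': A' = {1, 2, 4, 5, 6, 7, 8}, B' = {2, 3, 4, 8, 9, 10, 11}
A' ∩ B' = {2, 4, 8} ✓

{2, 4, 8}


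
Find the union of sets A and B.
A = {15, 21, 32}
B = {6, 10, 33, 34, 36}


Set A = {15, 21, 32}
Set B = {6, 10, 33, 34, 36}
A ∪ B includes all elements in either set.
Elements from A: {15, 21, 32}
Elements from B not already included: {6, 10, 33, 34, 36}
A ∪ B = {6, 10, 15, 21, 32, 33, 34, 36}

{6, 10, 15, 21, 32, 33, 34, 36}


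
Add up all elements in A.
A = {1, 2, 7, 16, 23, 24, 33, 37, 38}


Set A = {1, 2, 7, 16, 23, 24, 33, 37, 38}
Sum = 1 + 2 + 7 + 16 + 23 + 24 + 33 + 37 + 38 = 181

181


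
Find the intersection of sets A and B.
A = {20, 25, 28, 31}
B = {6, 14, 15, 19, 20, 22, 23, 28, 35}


Set A = {20, 25, 28, 31}
Set B = {6, 14, 15, 19, 20, 22, 23, 28, 35}
A ∩ B includes only elements in both sets.
Check each element of A against B:
20 ✓, 25 ✗, 28 ✓, 31 ✗
A ∩ B = {20, 28}

{20, 28}


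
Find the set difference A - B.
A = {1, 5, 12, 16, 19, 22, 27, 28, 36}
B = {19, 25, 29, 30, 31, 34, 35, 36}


Set A = {1, 5, 12, 16, 19, 22, 27, 28, 36}
Set B = {19, 25, 29, 30, 31, 34, 35, 36}
A \ B includes elements in A that are not in B.
Check each element of A:
1 (not in B, keep), 5 (not in B, keep), 12 (not in B, keep), 16 (not in B, keep), 19 (in B, remove), 22 (not in B, keep), 27 (not in B, keep), 28 (not in B, keep), 36 (in B, remove)
A \ B = {1, 5, 12, 16, 22, 27, 28}

{1, 5, 12, 16, 22, 27, 28}


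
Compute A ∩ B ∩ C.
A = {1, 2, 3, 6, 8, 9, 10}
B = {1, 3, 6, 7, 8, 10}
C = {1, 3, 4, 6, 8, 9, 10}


Set A = {1, 2, 3, 6, 8, 9, 10}
Set B = {1, 3, 6, 7, 8, 10}
Set C = {1, 3, 4, 6, 8, 9, 10}
First, A ∩ B = {1, 3, 6, 8, 10}
Then, (A ∩ B) ∩ C = {1, 3, 6, 8, 10}

{1, 3, 6, 8, 10}


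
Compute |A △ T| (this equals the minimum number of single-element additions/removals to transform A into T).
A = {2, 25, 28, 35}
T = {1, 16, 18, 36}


Set A = {2, 25, 28, 35}
Set T = {1, 16, 18, 36}
Elements to remove from A (in A, not in T): {2, 25, 28, 35} → 4 removals
Elements to add to A (in T, not in A): {1, 16, 18, 36} → 4 additions
Total edits = 4 + 4 = 8

8


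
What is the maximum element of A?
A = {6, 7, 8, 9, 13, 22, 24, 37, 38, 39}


Set A = {6, 7, 8, 9, 13, 22, 24, 37, 38, 39}
Elements in ascending order: 6, 7, 8, 9, 13, 22, 24, 37, 38, 39
The largest element is 39.

39


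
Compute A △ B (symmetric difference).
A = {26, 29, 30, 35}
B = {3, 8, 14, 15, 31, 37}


Set A = {26, 29, 30, 35}
Set B = {3, 8, 14, 15, 31, 37}
A △ B = (A \ B) ∪ (B \ A)
Elements in A but not B: {26, 29, 30, 35}
Elements in B but not A: {3, 8, 14, 15, 31, 37}
A △ B = {3, 8, 14, 15, 26, 29, 30, 31, 35, 37}

{3, 8, 14, 15, 26, 29, 30, 31, 35, 37}


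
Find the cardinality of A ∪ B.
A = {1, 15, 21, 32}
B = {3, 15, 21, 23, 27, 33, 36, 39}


Set A = {1, 15, 21, 32}, |A| = 4
Set B = {3, 15, 21, 23, 27, 33, 36, 39}, |B| = 8
A ∩ B = {15, 21}, |A ∩ B| = 2
|A ∪ B| = |A| + |B| - |A ∩ B| = 4 + 8 - 2 = 10

10


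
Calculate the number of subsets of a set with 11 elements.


The set has 11 elements.
The power set contains all possible subsets.
|P(A)| = 2^|A| = 2^11 = 2048

2048


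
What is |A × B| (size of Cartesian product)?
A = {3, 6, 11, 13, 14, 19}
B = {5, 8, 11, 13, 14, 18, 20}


Set A = {3, 6, 11, 13, 14, 19} has 6 elements.
Set B = {5, 8, 11, 13, 14, 18, 20} has 7 elements.
|A × B| = |A| × |B| = 6 × 7 = 42

42


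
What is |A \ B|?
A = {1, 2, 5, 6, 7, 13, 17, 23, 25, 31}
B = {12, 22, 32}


Set A = {1, 2, 5, 6, 7, 13, 17, 23, 25, 31}
Set B = {12, 22, 32}
A \ B = {1, 2, 5, 6, 7, 13, 17, 23, 25, 31}
|A \ B| = 10

10


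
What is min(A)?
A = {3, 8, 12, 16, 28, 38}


Set A = {3, 8, 12, 16, 28, 38}
Elements in ascending order: 3, 8, 12, 16, 28, 38
The smallest element is 3.

3


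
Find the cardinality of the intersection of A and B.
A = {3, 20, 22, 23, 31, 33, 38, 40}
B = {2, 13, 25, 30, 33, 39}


Set A = {3, 20, 22, 23, 31, 33, 38, 40}
Set B = {2, 13, 25, 30, 33, 39}
A ∩ B = {33}
|A ∩ B| = 1

1


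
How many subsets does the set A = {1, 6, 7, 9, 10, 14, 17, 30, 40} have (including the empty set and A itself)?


Set A = {1, 6, 7, 9, 10, 14, 17, 30, 40}
|A| = 9
The power set P(A) contains all subsets of A.
|P(A)| = 2^|A| = 2^9 = 512

512


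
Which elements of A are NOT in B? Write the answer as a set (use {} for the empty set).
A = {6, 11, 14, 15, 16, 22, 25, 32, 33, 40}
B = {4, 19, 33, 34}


Set A = {6, 11, 14, 15, 16, 22, 25, 32, 33, 40}
Set B = {4, 19, 33, 34}
Check each element of A against B:
6 ∉ B (include), 11 ∉ B (include), 14 ∉ B (include), 15 ∉ B (include), 16 ∉ B (include), 22 ∉ B (include), 25 ∉ B (include), 32 ∉ B (include), 33 ∈ B, 40 ∉ B (include)
Elements of A not in B: {6, 11, 14, 15, 16, 22, 25, 32, 40}

{6, 11, 14, 15, 16, 22, 25, 32, 40}


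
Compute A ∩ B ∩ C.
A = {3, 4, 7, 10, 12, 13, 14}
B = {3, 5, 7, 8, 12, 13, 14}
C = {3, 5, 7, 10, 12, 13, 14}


Set A = {3, 4, 7, 10, 12, 13, 14}
Set B = {3, 5, 7, 8, 12, 13, 14}
Set C = {3, 5, 7, 10, 12, 13, 14}
First, A ∩ B = {3, 7, 12, 13, 14}
Then, (A ∩ B) ∩ C = {3, 7, 12, 13, 14}

{3, 7, 12, 13, 14}


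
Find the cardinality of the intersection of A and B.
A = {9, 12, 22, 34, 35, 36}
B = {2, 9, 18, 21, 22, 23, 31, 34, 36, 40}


Set A = {9, 12, 22, 34, 35, 36}
Set B = {2, 9, 18, 21, 22, 23, 31, 34, 36, 40}
A ∩ B = {9, 22, 34, 36}
|A ∩ B| = 4

4


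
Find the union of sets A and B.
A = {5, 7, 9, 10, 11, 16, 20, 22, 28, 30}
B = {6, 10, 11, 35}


Set A = {5, 7, 9, 10, 11, 16, 20, 22, 28, 30}
Set B = {6, 10, 11, 35}
A ∪ B includes all elements in either set.
Elements from A: {5, 7, 9, 10, 11, 16, 20, 22, 28, 30}
Elements from B not already included: {6, 35}
A ∪ B = {5, 6, 7, 9, 10, 11, 16, 20, 22, 28, 30, 35}

{5, 6, 7, 9, 10, 11, 16, 20, 22, 28, 30, 35}


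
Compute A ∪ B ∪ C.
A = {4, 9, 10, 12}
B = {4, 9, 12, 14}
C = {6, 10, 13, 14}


Set A = {4, 9, 10, 12}
Set B = {4, 9, 12, 14}
Set C = {6, 10, 13, 14}
First, A ∪ B = {4, 9, 10, 12, 14}
Then, (A ∪ B) ∪ C = {4, 6, 9, 10, 12, 13, 14}

{4, 6, 9, 10, 12, 13, 14}


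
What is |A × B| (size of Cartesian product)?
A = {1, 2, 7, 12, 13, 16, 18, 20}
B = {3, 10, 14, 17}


Set A = {1, 2, 7, 12, 13, 16, 18, 20} has 8 elements.
Set B = {3, 10, 14, 17} has 4 elements.
|A × B| = |A| × |B| = 8 × 4 = 32

32


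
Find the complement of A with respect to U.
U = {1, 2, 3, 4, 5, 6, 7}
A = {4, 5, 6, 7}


Universal set U = {1, 2, 3, 4, 5, 6, 7}
Set A = {4, 5, 6, 7}
A' = U \ A = elements in U but not in A
Checking each element of U:
1 (not in A, include), 2 (not in A, include), 3 (not in A, include), 4 (in A, exclude), 5 (in A, exclude), 6 (in A, exclude), 7 (in A, exclude)
A' = {1, 2, 3}

{1, 2, 3}


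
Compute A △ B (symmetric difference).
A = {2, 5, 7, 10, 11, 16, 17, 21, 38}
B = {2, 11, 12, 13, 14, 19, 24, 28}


Set A = {2, 5, 7, 10, 11, 16, 17, 21, 38}
Set B = {2, 11, 12, 13, 14, 19, 24, 28}
A △ B = (A \ B) ∪ (B \ A)
Elements in A but not B: {5, 7, 10, 16, 17, 21, 38}
Elements in B but not A: {12, 13, 14, 19, 24, 28}
A △ B = {5, 7, 10, 12, 13, 14, 16, 17, 19, 21, 24, 28, 38}

{5, 7, 10, 12, 13, 14, 16, 17, 19, 21, 24, 28, 38}


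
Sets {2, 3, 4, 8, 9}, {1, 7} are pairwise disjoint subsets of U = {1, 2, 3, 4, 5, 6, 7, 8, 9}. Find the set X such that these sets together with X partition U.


U = {1, 2, 3, 4, 5, 6, 7, 8, 9}
Shown blocks: {2, 3, 4, 8, 9}, {1, 7}
A partition's blocks are pairwise disjoint and cover U, so the missing block = U \ (union of shown blocks).
Union of shown blocks: {1, 2, 3, 4, 7, 8, 9}
Missing block = U \ (union) = {5, 6}

{5, 6}


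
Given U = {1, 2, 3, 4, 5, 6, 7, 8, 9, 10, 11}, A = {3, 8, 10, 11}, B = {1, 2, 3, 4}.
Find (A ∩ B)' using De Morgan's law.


U = {1, 2, 3, 4, 5, 6, 7, 8, 9, 10, 11}
A = {3, 8, 10, 11}, B = {1, 2, 3, 4}
A ∩ B = {3}
(A ∩ B)' = U \ (A ∩ B) = {1, 2, 4, 5, 6, 7, 8, 9, 10, 11}
Verification via A' ∪ B': A' = {1, 2, 4, 5, 6, 7, 9}, B' = {5, 6, 7, 8, 9, 10, 11}
A' ∪ B' = {1, 2, 4, 5, 6, 7, 8, 9, 10, 11} ✓

{1, 2, 4, 5, 6, 7, 8, 9, 10, 11}


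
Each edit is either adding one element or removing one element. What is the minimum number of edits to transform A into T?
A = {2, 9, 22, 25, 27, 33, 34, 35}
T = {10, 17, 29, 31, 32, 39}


Set A = {2, 9, 22, 25, 27, 33, 34, 35}
Set T = {10, 17, 29, 31, 32, 39}
Elements to remove from A (in A, not in T): {2, 9, 22, 25, 27, 33, 34, 35} → 8 removals
Elements to add to A (in T, not in A): {10, 17, 29, 31, 32, 39} → 6 additions
Total edits = 8 + 6 = 14

14


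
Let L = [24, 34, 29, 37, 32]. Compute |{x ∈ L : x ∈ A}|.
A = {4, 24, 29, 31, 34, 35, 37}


Set A = {4, 24, 29, 31, 34, 35, 37}
Candidates: [24, 34, 29, 37, 32]
Check each candidate:
24 ∈ A, 34 ∈ A, 29 ∈ A, 37 ∈ A, 32 ∉ A
Count of candidates in A: 4

4


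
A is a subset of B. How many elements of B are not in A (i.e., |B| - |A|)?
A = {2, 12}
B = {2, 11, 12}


Set A = {2, 12}, |A| = 2
Set B = {2, 11, 12}, |B| = 3
Since A ⊆ B: B \ A = {11}
|B| - |A| = 3 - 2 = 1

1


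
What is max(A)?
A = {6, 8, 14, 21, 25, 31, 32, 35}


Set A = {6, 8, 14, 21, 25, 31, 32, 35}
Elements in ascending order: 6, 8, 14, 21, 25, 31, 32, 35
The largest element is 35.

35


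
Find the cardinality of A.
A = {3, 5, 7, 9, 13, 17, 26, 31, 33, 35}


Set A = {3, 5, 7, 9, 13, 17, 26, 31, 33, 35}
Listing elements: 3, 5, 7, 9, 13, 17, 26, 31, 33, 35
Counting: 10 elements
|A| = 10

10


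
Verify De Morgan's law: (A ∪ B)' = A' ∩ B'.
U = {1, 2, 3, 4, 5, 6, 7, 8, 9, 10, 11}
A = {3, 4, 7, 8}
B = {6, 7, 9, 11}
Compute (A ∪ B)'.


U = {1, 2, 3, 4, 5, 6, 7, 8, 9, 10, 11}
A = {3, 4, 7, 8}, B = {6, 7, 9, 11}
A ∪ B = {3, 4, 6, 7, 8, 9, 11}
(A ∪ B)' = U \ (A ∪ B) = {1, 2, 5, 10}
Verification via A' ∩ B': A' = {1, 2, 5, 6, 9, 10, 11}, B' = {1, 2, 3, 4, 5, 8, 10}
A' ∩ B' = {1, 2, 5, 10} ✓

{1, 2, 5, 10}


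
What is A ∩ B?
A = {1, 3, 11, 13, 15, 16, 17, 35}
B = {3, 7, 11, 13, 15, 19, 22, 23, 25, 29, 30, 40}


Set A = {1, 3, 11, 13, 15, 16, 17, 35}
Set B = {3, 7, 11, 13, 15, 19, 22, 23, 25, 29, 30, 40}
A ∩ B includes only elements in both sets.
Check each element of A against B:
1 ✗, 3 ✓, 11 ✓, 13 ✓, 15 ✓, 16 ✗, 17 ✗, 35 ✗
A ∩ B = {3, 11, 13, 15}

{3, 11, 13, 15}


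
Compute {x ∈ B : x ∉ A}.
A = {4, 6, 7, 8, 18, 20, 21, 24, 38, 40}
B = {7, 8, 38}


Set A = {4, 6, 7, 8, 18, 20, 21, 24, 38, 40}
Set B = {7, 8, 38}
Check each element of B against A:
7 ∈ A, 8 ∈ A, 38 ∈ A
Elements of B not in A: {}

{}


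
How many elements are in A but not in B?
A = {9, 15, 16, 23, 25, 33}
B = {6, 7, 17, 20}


Set A = {9, 15, 16, 23, 25, 33}
Set B = {6, 7, 17, 20}
A \ B = {9, 15, 16, 23, 25, 33}
|A \ B| = 6

6


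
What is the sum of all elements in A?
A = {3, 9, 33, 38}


Set A = {3, 9, 33, 38}
Sum = 3 + 9 + 33 + 38 = 83

83


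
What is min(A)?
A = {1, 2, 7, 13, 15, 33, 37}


Set A = {1, 2, 7, 13, 15, 33, 37}
Elements in ascending order: 1, 2, 7, 13, 15, 33, 37
The smallest element is 1.

1


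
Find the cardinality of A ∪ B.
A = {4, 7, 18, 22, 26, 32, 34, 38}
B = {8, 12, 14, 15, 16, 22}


Set A = {4, 7, 18, 22, 26, 32, 34, 38}, |A| = 8
Set B = {8, 12, 14, 15, 16, 22}, |B| = 6
A ∩ B = {22}, |A ∩ B| = 1
|A ∪ B| = |A| + |B| - |A ∩ B| = 8 + 6 - 1 = 13

13


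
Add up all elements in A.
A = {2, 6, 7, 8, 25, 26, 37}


Set A = {2, 6, 7, 8, 25, 26, 37}
Sum = 2 + 6 + 7 + 8 + 25 + 26 + 37 = 111

111


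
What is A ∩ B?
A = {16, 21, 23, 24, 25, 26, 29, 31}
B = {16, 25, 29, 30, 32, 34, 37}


Set A = {16, 21, 23, 24, 25, 26, 29, 31}
Set B = {16, 25, 29, 30, 32, 34, 37}
A ∩ B includes only elements in both sets.
Check each element of A against B:
16 ✓, 21 ✗, 23 ✗, 24 ✗, 25 ✓, 26 ✗, 29 ✓, 31 ✗
A ∩ B = {16, 25, 29}

{16, 25, 29}


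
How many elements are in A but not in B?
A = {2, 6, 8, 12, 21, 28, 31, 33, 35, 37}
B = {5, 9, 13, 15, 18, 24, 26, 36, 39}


Set A = {2, 6, 8, 12, 21, 28, 31, 33, 35, 37}
Set B = {5, 9, 13, 15, 18, 24, 26, 36, 39}
A \ B = {2, 6, 8, 12, 21, 28, 31, 33, 35, 37}
|A \ B| = 10

10


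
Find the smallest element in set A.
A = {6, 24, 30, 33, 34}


Set A = {6, 24, 30, 33, 34}
Elements in ascending order: 6, 24, 30, 33, 34
The smallest element is 6.

6


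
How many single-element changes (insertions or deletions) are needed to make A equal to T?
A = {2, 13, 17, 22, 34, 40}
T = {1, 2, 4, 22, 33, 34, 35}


Set A = {2, 13, 17, 22, 34, 40}
Set T = {1, 2, 4, 22, 33, 34, 35}
Elements to remove from A (in A, not in T): {13, 17, 40} → 3 removals
Elements to add to A (in T, not in A): {1, 4, 33, 35} → 4 additions
Total edits = 3 + 4 = 7

7


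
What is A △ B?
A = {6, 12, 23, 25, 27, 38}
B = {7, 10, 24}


Set A = {6, 12, 23, 25, 27, 38}
Set B = {7, 10, 24}
A △ B = (A \ B) ∪ (B \ A)
Elements in A but not B: {6, 12, 23, 25, 27, 38}
Elements in B but not A: {7, 10, 24}
A △ B = {6, 7, 10, 12, 23, 24, 25, 27, 38}

{6, 7, 10, 12, 23, 24, 25, 27, 38}


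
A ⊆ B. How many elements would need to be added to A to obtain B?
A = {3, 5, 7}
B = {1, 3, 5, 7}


Set A = {3, 5, 7}, |A| = 3
Set B = {1, 3, 5, 7}, |B| = 4
Since A ⊆ B: B \ A = {1}
|B| - |A| = 4 - 3 = 1

1


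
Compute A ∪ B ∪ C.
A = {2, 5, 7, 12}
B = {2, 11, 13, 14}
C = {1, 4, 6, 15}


Set A = {2, 5, 7, 12}
Set B = {2, 11, 13, 14}
Set C = {1, 4, 6, 15}
First, A ∪ B = {2, 5, 7, 11, 12, 13, 14}
Then, (A ∪ B) ∪ C = {1, 2, 4, 5, 6, 7, 11, 12, 13, 14, 15}

{1, 2, 4, 5, 6, 7, 11, 12, 13, 14, 15}


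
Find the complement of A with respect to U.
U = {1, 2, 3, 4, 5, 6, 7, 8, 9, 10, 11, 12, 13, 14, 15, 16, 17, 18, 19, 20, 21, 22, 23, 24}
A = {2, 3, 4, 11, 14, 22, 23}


Universal set U = {1, 2, 3, 4, 5, 6, 7, 8, 9, 10, 11, 12, 13, 14, 15, 16, 17, 18, 19, 20, 21, 22, 23, 24}
Set A = {2, 3, 4, 11, 14, 22, 23}
A' = U \ A = elements in U but not in A
Checking each element of U:
1 (not in A, include), 2 (in A, exclude), 3 (in A, exclude), 4 (in A, exclude), 5 (not in A, include), 6 (not in A, include), 7 (not in A, include), 8 (not in A, include), 9 (not in A, include), 10 (not in A, include), 11 (in A, exclude), 12 (not in A, include), 13 (not in A, include), 14 (in A, exclude), 15 (not in A, include), 16 (not in A, include), 17 (not in A, include), 18 (not in A, include), 19 (not in A, include), 20 (not in A, include), 21 (not in A, include), 22 (in A, exclude), 23 (in A, exclude), 24 (not in A, include)
A' = {1, 5, 6, 7, 8, 9, 10, 12, 13, 15, 16, 17, 18, 19, 20, 21, 24}

{1, 5, 6, 7, 8, 9, 10, 12, 13, 15, 16, 17, 18, 19, 20, 21, 24}


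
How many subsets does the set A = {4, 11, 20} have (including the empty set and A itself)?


Set A = {4, 11, 20}
|A| = 3
The power set P(A) contains all subsets of A.
|P(A)| = 2^|A| = 2^3 = 8

8


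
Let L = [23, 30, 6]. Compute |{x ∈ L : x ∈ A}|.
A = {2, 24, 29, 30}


Set A = {2, 24, 29, 30}
Candidates: [23, 30, 6]
Check each candidate:
23 ∉ A, 30 ∈ A, 6 ∉ A
Count of candidates in A: 1

1


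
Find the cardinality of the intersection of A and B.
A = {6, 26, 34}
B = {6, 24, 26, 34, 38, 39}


Set A = {6, 26, 34}
Set B = {6, 24, 26, 34, 38, 39}
A ∩ B = {6, 26, 34}
|A ∩ B| = 3

3


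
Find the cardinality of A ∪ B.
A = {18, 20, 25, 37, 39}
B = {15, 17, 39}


Set A = {18, 20, 25, 37, 39}, |A| = 5
Set B = {15, 17, 39}, |B| = 3
A ∩ B = {39}, |A ∩ B| = 1
|A ∪ B| = |A| + |B| - |A ∩ B| = 5 + 3 - 1 = 7

7


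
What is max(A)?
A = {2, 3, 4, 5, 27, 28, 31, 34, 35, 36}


Set A = {2, 3, 4, 5, 27, 28, 31, 34, 35, 36}
Elements in ascending order: 2, 3, 4, 5, 27, 28, 31, 34, 35, 36
The largest element is 36.

36


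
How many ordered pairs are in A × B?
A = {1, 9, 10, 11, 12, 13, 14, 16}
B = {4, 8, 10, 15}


Set A = {1, 9, 10, 11, 12, 13, 14, 16} has 8 elements.
Set B = {4, 8, 10, 15} has 4 elements.
|A × B| = |A| × |B| = 8 × 4 = 32

32


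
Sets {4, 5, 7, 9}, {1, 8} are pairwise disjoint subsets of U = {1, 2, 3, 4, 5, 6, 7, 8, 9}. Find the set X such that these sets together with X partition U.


U = {1, 2, 3, 4, 5, 6, 7, 8, 9}
Shown blocks: {4, 5, 7, 9}, {1, 8}
A partition's blocks are pairwise disjoint and cover U, so the missing block = U \ (union of shown blocks).
Union of shown blocks: {1, 4, 5, 7, 8, 9}
Missing block = U \ (union) = {2, 3, 6}

{2, 3, 6}


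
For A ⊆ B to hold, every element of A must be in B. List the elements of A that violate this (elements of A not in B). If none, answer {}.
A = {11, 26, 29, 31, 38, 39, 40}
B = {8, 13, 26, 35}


Set A = {11, 26, 29, 31, 38, 39, 40}
Set B = {8, 13, 26, 35}
Check each element of A against B:
11 ∉ B (include), 26 ∈ B, 29 ∉ B (include), 31 ∉ B (include), 38 ∉ B (include), 39 ∉ B (include), 40 ∉ B (include)
Elements of A not in B: {11, 29, 31, 38, 39, 40}

{11, 29, 31, 38, 39, 40}


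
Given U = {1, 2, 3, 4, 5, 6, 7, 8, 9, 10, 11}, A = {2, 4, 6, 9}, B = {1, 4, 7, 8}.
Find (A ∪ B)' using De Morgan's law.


U = {1, 2, 3, 4, 5, 6, 7, 8, 9, 10, 11}
A = {2, 4, 6, 9}, B = {1, 4, 7, 8}
A ∪ B = {1, 2, 4, 6, 7, 8, 9}
(A ∪ B)' = U \ (A ∪ B) = {3, 5, 10, 11}
Verification via A' ∩ B': A' = {1, 3, 5, 7, 8, 10, 11}, B' = {2, 3, 5, 6, 9, 10, 11}
A' ∩ B' = {3, 5, 10, 11} ✓

{3, 5, 10, 11}


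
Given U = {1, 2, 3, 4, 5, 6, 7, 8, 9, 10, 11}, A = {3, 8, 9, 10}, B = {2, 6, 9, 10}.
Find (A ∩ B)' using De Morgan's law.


U = {1, 2, 3, 4, 5, 6, 7, 8, 9, 10, 11}
A = {3, 8, 9, 10}, B = {2, 6, 9, 10}
A ∩ B = {9, 10}
(A ∩ B)' = U \ (A ∩ B) = {1, 2, 3, 4, 5, 6, 7, 8, 11}
Verification via A' ∪ B': A' = {1, 2, 4, 5, 6, 7, 11}, B' = {1, 3, 4, 5, 7, 8, 11}
A' ∪ B' = {1, 2, 3, 4, 5, 6, 7, 8, 11} ✓

{1, 2, 3, 4, 5, 6, 7, 8, 11}
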